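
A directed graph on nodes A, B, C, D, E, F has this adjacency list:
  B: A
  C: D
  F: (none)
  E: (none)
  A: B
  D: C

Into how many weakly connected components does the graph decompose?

4

From A: component {A, B}.
From C: component {C, D}.
From E: component {E}.
From F: component {F}.
That's 4 components.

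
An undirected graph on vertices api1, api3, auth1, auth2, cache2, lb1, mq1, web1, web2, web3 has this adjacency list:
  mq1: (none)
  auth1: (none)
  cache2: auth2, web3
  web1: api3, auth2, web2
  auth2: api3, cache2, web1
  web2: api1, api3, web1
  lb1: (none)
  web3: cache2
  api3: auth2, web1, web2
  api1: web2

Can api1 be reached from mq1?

No

mq1 has no edges, so nothing is reachable from it.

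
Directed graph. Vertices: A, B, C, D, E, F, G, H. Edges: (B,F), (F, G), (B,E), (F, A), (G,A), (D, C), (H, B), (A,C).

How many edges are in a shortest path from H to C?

4

Distance 0: H.
Distance 1: B.
Distance 2: E, F.
Distance 3: A, G.
Distance 4: C — contains C.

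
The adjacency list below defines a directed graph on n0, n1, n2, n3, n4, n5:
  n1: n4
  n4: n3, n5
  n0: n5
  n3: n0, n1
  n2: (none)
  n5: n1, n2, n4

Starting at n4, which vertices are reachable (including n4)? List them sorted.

n0, n1, n2, n3, n4, n5

Start at n4.
Its neighbours: n3, n5.
Then their neighbours: n0, n1, n2.
Every vertex is now reached.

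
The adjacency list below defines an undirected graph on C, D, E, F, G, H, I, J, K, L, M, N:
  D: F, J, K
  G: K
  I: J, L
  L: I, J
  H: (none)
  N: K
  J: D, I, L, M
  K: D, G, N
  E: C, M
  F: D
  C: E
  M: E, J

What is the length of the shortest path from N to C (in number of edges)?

6

Distance 0: N.
Distance 1: K.
Distance 2: D, G.
Distance 3: F, J.
Distance 4: I, L, M.
Distance 5: E.
Distance 6: C — contains C.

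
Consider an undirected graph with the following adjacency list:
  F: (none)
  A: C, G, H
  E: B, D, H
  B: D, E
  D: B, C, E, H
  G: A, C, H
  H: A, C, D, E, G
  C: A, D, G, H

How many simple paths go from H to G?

H–A–C–G
H–A–G
H–C–A–G
H–C–G
H–D–C–A–G
H–D–C–G
H–E–B–D–C–A–G
H–E–B–D–C–G
H–E–D–C–A–G
H–E–D–C–G
H–G

11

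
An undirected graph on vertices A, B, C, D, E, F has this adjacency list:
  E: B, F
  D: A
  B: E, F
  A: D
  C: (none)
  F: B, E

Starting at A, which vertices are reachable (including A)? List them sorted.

A, D

Start at A.
Its neighbours: D.
Nothing further is reachable.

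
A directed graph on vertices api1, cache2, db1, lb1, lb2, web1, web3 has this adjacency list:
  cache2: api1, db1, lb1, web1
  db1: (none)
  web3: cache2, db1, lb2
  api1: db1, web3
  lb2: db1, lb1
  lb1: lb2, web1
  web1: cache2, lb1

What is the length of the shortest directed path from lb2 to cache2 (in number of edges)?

Distance 0: lb2.
Distance 1: db1, lb1.
Distance 2: web1.
Distance 3: cache2 — contains cache2.

3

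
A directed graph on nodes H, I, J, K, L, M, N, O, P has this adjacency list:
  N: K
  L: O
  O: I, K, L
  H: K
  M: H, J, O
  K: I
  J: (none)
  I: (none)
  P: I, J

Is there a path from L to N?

No

Explore from L.
Distance 1: reach O.
Distance 2: reach I, K.
The search from L is exhausted; no directed path reaches N.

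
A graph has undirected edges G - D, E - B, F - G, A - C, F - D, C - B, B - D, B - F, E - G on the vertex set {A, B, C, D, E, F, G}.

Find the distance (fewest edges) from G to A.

4

Distance 0: G.
Distance 1: D, E, F.
Distance 2: B.
Distance 3: C.
Distance 4: A — contains A.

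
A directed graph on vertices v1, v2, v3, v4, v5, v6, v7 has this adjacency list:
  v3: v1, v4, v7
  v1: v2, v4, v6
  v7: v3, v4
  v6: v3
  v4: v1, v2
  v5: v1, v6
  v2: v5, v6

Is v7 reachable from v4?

Explore from v4.
Distance 1: reach v1, v2.
Distance 2: reach v5, v6.
Distance 3: reach v3.
Distance 4: reach v7.
Found v7.

Yes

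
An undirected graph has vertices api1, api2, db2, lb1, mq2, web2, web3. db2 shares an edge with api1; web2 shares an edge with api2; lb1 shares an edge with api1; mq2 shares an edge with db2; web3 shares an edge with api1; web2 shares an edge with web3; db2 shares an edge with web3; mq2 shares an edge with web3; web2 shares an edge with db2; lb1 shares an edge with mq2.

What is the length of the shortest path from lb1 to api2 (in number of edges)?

4

Distance 0: lb1.
Distance 1: api1, mq2.
Distance 2: db2, web3.
Distance 3: web2.
Distance 4: api2 — contains api2.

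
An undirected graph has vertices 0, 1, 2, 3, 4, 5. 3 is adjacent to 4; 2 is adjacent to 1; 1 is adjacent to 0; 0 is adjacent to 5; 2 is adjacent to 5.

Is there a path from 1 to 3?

No

Explore from 1.
Distance 1: reach 0, 2.
Distance 2: reach 5.
The search is exhausted without reaching 3; it lies in a different component.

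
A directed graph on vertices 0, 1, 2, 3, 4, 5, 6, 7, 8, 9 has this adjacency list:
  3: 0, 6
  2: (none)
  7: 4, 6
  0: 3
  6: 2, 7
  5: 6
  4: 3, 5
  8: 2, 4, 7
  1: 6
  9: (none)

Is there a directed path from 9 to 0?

No

9 has no outgoing edges, so nothing is reachable from it.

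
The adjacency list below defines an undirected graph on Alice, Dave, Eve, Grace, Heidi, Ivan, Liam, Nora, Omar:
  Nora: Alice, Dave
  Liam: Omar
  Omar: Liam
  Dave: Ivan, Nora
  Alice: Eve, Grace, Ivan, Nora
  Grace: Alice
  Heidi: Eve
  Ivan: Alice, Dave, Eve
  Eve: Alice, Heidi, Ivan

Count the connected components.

From Alice: component {Alice, Dave, Eve, Grace, Heidi, Ivan, Nora}.
From Liam: component {Liam, Omar}.
That's 2 components.

2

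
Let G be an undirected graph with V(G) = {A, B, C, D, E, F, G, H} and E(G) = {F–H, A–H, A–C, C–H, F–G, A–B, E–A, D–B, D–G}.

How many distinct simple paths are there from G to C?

4

G–D–B–A–C
G–D–B–A–H–C
G–F–H–A–C
G–F–H–C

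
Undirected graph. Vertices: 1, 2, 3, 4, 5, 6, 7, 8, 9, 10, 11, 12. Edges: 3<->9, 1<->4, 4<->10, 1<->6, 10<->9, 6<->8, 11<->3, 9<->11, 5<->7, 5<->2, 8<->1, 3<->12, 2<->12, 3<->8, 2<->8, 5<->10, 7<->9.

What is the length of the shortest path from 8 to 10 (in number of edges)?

3

Distance 0: 8.
Distance 1: 1, 2, 3, 6.
Distance 2: 4, 5, 9, 11, 12.
Distance 3: 7, 10 — contains 10.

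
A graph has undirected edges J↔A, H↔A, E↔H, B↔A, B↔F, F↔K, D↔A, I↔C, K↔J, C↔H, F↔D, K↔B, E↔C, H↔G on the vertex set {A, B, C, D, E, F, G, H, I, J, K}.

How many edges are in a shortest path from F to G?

4

Distance 0: F.
Distance 1: B, D, K.
Distance 2: A, J.
Distance 3: H.
Distance 4: C, E, G — contains G.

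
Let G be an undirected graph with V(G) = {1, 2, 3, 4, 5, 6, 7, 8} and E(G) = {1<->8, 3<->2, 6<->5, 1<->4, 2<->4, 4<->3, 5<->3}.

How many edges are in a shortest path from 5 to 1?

3

Distance 0: 5.
Distance 1: 3, 6.
Distance 2: 2, 4.
Distance 3: 1 — contains 1.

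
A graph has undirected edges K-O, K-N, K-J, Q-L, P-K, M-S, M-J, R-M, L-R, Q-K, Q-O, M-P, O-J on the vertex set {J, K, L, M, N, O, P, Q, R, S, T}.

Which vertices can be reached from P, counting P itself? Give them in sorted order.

Start at P.
Its neighbours: K, M.
Then their neighbours: J, N, O, Q, R, S.
Then next layer: L.
Nothing further is reachable.

J, K, L, M, N, O, P, Q, R, S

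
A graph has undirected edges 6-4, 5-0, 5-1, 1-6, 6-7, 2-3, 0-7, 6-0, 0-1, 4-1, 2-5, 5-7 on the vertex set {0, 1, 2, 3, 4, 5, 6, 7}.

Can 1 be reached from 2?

Explore from 2.
Distance 1: reach 3, 5.
Distance 2: reach 0, 1, 7.
Found 1.

Yes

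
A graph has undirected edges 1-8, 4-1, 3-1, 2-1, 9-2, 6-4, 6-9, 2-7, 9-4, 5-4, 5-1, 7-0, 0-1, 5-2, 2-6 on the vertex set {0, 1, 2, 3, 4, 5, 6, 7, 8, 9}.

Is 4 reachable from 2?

Explore from 2.
Distance 1: reach 1, 5, 6, 7, 9.
Distance 2: reach 0, 3, 4, 8.
Found 4.

Yes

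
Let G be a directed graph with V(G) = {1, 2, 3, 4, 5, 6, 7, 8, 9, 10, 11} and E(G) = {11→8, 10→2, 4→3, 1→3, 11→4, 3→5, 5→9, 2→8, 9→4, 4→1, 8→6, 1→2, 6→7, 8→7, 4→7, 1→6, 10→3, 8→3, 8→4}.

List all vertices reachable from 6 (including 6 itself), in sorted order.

6, 7

Start at 6.
Its neighbours: 7.
Nothing further is reachable.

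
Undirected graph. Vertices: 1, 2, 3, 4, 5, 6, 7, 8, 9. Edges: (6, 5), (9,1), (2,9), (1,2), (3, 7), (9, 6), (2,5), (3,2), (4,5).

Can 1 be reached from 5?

Explore from 5.
Distance 1: reach 2, 4, 6.
Distance 2: reach 1, 3, 9.
Found 1.

Yes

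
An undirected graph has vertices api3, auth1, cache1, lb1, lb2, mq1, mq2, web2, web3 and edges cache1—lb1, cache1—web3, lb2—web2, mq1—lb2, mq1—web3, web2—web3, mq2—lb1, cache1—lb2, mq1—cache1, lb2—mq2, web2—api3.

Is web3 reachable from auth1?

No

auth1 has no edges, so nothing is reachable from it.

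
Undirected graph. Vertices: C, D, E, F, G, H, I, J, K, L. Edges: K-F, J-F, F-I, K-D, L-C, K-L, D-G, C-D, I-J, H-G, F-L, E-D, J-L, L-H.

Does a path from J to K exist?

Yes

Explore from J.
Distance 1: reach F, I, L.
Distance 2: reach C, H, K.
Found K.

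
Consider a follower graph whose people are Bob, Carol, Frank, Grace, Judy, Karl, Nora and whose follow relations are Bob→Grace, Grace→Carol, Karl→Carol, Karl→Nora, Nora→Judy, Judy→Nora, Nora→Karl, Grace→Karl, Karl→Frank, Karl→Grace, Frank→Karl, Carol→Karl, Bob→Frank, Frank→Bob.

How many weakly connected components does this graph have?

From Bob: component {Bob, Carol, Frank, Grace, Judy, Karl, Nora}.
That's 1 component.

1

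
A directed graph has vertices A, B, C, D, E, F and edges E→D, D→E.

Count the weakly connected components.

5

From A: component {A}.
From B: component {B}.
From C: component {C}.
From D: component {D, E}.
From F: component {F}.
That's 5 components.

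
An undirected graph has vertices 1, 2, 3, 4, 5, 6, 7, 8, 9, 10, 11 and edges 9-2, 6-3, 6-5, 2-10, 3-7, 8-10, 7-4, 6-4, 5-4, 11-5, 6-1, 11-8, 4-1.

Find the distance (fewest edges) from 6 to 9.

Distance 0: 6.
Distance 1: 1, 3, 4, 5.
Distance 2: 7, 11.
Distance 3: 8.
Distance 4: 10.
Distance 5: 2.
Distance 6: 9 — contains 9.

6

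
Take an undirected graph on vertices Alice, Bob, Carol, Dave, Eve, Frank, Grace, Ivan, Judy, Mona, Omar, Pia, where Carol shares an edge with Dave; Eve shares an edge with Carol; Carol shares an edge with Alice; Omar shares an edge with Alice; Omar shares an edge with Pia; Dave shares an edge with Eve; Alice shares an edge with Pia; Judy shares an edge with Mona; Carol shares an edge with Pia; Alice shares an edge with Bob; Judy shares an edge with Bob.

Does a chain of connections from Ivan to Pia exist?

Ivan has no edges, so nothing is reachable from it.

No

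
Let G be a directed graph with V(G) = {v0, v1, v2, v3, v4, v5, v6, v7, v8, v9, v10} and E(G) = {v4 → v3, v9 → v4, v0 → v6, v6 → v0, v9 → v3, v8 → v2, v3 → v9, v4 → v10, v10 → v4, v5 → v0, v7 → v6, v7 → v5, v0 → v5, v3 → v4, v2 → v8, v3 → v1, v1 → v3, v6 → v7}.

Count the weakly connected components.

From v0: component {v0, v5, v6, v7}.
From v1: component {v1, v3, v4, v9, v10}.
From v2: component {v2, v8}.
That's 3 components.

3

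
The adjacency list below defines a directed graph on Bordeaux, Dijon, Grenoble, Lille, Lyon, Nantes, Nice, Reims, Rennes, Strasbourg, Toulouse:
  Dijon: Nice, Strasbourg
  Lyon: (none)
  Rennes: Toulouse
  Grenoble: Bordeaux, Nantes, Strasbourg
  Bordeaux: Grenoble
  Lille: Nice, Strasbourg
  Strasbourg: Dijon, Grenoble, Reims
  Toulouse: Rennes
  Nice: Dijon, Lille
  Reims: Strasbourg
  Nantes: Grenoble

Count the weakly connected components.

3

From Bordeaux: component {Bordeaux, Dijon, Grenoble, Lille, Nantes, Nice, Reims, Strasbourg}.
From Lyon: component {Lyon}.
From Rennes: component {Rennes, Toulouse}.
That's 3 components.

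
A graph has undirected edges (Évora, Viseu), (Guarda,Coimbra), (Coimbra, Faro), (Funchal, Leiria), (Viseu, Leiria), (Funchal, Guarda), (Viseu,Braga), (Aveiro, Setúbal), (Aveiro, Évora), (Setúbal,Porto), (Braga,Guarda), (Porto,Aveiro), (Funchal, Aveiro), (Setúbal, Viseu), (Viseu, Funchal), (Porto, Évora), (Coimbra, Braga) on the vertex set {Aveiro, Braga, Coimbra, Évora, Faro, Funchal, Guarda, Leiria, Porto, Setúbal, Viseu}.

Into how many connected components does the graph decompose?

From Aveiro: component {Aveiro, Braga, Coimbra, Évora, Faro, Funchal, Guarda, Leiria, Porto, Setúbal, Viseu}.
That's 1 component.

1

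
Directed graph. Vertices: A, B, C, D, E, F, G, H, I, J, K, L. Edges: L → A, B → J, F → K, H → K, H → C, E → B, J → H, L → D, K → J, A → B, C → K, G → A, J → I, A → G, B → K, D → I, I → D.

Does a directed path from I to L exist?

No

Explore from I.
Distance 1: reach D.
The search from I is exhausted; no directed path reaches L.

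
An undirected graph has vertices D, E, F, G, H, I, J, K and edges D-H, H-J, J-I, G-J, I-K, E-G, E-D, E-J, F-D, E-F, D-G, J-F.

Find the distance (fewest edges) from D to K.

Distance 0: D.
Distance 1: E, F, G, H.
Distance 2: J.
Distance 3: I.
Distance 4: K — contains K.

4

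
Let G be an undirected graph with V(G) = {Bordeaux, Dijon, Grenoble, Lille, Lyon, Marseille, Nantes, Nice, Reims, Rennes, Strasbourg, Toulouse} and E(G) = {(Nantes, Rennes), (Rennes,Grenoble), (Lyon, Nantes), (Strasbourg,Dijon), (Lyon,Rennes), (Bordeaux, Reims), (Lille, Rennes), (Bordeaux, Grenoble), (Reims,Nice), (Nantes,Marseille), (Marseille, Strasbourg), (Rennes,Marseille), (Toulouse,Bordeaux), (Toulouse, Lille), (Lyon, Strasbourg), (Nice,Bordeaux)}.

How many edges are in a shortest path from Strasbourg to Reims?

Distance 0: Strasbourg.
Distance 1: Dijon, Lyon, Marseille.
Distance 2: Nantes, Rennes.
Distance 3: Grenoble, Lille.
Distance 4: Bordeaux, Toulouse.
Distance 5: Nice, Reims — contains Reims.

5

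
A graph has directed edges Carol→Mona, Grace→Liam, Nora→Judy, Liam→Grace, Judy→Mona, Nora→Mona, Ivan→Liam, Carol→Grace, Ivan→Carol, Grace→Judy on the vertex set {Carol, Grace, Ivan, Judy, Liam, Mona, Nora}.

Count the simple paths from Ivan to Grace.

Ivan→Carol→Grace
Ivan→Liam→Grace

2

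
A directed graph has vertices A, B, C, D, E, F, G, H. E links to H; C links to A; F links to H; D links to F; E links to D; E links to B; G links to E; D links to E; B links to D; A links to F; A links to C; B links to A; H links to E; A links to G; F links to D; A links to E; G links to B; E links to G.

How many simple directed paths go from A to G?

A→E→G
A→F→D→E→G
A→F→H→E→G
A→G

4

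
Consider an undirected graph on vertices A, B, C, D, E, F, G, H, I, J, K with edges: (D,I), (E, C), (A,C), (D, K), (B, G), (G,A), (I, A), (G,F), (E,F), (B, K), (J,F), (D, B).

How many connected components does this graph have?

From A: component {A, B, C, D, E, F, G, I, J, K}.
From H: component {H}.
That's 2 components.

2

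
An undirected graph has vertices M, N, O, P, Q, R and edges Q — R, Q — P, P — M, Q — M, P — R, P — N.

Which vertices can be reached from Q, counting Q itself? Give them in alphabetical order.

M, N, P, Q, R

Start at Q.
Its neighbours: M, P, R.
Then their neighbours: N.
Nothing further is reachable.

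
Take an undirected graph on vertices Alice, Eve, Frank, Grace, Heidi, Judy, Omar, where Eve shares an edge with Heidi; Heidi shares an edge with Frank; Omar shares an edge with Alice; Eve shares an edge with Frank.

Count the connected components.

From Alice: component {Alice, Omar}.
From Eve: component {Eve, Frank, Heidi}.
From Grace: component {Grace}.
From Judy: component {Judy}.
That's 4 components.

4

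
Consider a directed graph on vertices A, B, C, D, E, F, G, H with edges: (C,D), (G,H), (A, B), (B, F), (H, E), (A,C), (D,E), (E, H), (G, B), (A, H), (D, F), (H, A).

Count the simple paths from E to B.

E→H→A→B

1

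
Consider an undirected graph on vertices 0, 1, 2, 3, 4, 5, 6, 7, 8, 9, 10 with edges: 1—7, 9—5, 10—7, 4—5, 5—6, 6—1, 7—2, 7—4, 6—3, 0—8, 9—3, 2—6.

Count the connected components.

2

From 0: component {0, 8}.
From 1: component {1, 2, 3, 4, 5, 6, 7, 9, 10}.
That's 2 components.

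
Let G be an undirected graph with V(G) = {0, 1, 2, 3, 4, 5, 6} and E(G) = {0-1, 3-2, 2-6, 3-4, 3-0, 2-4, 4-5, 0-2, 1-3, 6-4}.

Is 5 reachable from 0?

Explore from 0.
Distance 1: reach 1, 2, 3.
Distance 2: reach 4, 6.
Distance 3: reach 5.
Found 5.

Yes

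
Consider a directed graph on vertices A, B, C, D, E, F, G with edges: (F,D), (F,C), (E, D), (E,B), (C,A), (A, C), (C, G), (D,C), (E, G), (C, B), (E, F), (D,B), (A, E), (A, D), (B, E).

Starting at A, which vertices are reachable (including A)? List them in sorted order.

A, B, C, D, E, F, G

Start at A.
Its neighbours: C, D, E.
Then their neighbours: B, F, G.
Every vertex is now reached.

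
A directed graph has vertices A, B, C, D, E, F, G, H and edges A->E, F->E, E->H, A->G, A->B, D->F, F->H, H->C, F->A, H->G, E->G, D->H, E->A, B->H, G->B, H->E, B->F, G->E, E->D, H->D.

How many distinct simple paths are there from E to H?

E→A→B→F→H
E→A→B→H
E→A→G→B→F→H
E→A→G→B→H
E→D→F→A→B→H
E→D→F→A→G→B→H
E→D→F→H
E→D→H
E→G→B→F→H
E→G→B→H
E→H

11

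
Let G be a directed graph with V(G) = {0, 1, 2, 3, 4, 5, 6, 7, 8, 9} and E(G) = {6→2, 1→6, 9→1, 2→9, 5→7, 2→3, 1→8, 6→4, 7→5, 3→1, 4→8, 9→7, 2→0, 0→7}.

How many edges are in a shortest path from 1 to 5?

5

Distance 0: 1.
Distance 1: 6, 8.
Distance 2: 2, 4.
Distance 3: 0, 3, 9.
Distance 4: 7.
Distance 5: 5 — contains 5.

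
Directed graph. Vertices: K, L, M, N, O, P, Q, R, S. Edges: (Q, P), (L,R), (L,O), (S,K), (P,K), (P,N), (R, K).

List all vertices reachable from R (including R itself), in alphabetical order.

Start at R.
Its neighbours: K.
Nothing further is reachable.

K, R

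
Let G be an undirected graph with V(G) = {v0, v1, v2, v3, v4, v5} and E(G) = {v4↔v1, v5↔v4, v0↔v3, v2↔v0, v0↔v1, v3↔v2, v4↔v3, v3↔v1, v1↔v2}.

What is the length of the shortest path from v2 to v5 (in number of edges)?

3

Distance 0: v2.
Distance 1: v0, v1, v3.
Distance 2: v4.
Distance 3: v5 — contains v5.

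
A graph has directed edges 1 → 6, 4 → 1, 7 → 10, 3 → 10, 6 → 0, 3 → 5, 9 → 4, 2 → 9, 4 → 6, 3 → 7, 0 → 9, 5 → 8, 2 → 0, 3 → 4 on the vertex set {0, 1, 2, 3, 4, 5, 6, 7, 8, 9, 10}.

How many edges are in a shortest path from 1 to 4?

4

Distance 0: 1.
Distance 1: 6.
Distance 2: 0.
Distance 3: 9.
Distance 4: 4 — contains 4.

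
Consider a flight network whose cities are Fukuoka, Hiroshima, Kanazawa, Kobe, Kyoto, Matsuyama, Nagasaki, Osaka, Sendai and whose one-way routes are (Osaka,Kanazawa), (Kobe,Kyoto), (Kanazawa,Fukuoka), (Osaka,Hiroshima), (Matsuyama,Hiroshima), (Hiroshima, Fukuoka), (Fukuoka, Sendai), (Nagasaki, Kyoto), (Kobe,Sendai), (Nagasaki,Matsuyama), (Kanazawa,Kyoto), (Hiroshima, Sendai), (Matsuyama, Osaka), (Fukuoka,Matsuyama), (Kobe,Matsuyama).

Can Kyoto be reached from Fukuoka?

Explore from Fukuoka.
Distance 1: reach Matsuyama, Sendai.
Distance 2: reach Hiroshima, Osaka.
Distance 3: reach Kanazawa.
Distance 4: reach Kyoto.
Found Kyoto.

Yes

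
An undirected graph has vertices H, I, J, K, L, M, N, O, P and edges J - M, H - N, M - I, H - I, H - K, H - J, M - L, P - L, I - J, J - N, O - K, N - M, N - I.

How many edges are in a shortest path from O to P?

Distance 0: O.
Distance 1: K.
Distance 2: H.
Distance 3: I, J, N.
Distance 4: M.
Distance 5: L.
Distance 6: P — contains P.

6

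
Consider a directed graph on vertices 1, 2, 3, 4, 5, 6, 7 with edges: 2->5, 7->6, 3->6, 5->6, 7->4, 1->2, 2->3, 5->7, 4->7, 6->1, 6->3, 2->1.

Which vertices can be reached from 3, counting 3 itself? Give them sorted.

Start at 3.
Its neighbours: 6.
Then their neighbours: 1.
Then next layer: 2.
Then next layer: 5.
Then next layer: 7.
Then next layer: 4.
Every vertex is now reached.

1, 2, 3, 4, 5, 6, 7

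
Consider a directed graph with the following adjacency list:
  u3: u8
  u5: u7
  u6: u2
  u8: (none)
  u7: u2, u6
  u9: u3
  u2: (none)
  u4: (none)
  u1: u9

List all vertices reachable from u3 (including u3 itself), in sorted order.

Start at u3.
Its neighbours: u8.
Nothing further is reachable.

u3, u8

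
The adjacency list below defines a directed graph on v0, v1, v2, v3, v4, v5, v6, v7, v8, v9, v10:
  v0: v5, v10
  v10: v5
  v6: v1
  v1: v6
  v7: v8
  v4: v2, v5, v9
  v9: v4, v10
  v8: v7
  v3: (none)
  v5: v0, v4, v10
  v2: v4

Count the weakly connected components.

From v0: component {v0, v2, v4, v5, v9, v10}.
From v1: component {v1, v6}.
From v3: component {v3}.
From v7: component {v7, v8}.
That's 4 components.

4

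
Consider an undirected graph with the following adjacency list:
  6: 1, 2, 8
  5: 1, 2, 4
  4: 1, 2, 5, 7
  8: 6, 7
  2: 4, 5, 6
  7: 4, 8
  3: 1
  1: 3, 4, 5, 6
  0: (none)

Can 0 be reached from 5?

No

Explore from 5.
Distance 1: reach 1, 2, 4.
Distance 2: reach 3, 6, 7.
Distance 3: reach 8.
The search is exhausted without reaching 0; it lies in a different component.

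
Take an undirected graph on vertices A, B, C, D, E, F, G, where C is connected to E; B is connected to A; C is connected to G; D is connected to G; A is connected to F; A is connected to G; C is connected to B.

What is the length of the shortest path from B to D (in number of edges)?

3

Distance 0: B.
Distance 1: A, C.
Distance 2: E, F, G.
Distance 3: D — contains D.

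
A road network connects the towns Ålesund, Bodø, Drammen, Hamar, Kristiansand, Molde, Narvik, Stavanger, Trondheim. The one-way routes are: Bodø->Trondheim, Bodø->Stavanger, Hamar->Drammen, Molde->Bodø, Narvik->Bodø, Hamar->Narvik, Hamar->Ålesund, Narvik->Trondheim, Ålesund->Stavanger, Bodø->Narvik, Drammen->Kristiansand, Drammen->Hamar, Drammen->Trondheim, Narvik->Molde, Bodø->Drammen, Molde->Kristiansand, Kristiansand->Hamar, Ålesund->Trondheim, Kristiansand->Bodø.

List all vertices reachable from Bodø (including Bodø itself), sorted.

Start at Bodø.
Its neighbours: Drammen, Narvik, Stavanger, Trondheim.
Then their neighbours: Hamar, Kristiansand, Molde.
Then next layer: Ålesund.
Every vertex is now reached.

Ålesund, Bodø, Drammen, Hamar, Kristiansand, Molde, Narvik, Stavanger, Trondheim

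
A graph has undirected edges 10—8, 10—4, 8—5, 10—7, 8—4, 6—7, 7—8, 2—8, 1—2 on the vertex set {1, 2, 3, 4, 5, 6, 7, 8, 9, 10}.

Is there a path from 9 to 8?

9 has no edges, so nothing is reachable from it.

No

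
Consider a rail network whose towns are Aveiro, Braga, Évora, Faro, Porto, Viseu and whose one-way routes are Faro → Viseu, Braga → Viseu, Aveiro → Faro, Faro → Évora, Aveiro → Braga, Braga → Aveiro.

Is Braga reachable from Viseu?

No

Viseu has no outgoing edges, so nothing is reachable from it.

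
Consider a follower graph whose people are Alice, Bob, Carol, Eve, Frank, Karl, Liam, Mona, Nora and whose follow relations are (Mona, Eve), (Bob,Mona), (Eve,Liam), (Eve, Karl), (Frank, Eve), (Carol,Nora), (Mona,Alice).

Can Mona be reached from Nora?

No

Nora has no outgoing edges, so nothing is reachable from it.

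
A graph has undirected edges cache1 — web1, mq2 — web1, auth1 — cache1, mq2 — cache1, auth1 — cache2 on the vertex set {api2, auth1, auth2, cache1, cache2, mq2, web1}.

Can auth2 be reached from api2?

No

api2 has no edges, so nothing is reachable from it.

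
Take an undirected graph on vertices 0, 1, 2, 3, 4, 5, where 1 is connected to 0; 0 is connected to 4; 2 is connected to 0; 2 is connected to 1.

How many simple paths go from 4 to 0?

4–0

1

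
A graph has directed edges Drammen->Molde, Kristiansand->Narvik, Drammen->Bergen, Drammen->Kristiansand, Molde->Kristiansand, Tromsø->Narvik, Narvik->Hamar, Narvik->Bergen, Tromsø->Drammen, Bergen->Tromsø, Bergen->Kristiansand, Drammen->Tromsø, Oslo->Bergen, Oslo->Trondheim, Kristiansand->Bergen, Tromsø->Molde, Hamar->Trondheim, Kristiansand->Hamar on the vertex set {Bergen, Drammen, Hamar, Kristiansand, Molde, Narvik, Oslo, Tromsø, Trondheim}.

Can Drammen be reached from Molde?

Yes

Explore from Molde.
Distance 1: reach Kristiansand.
Distance 2: reach Bergen, Hamar, Narvik.
Distance 3: reach Tromsø, Trondheim.
Distance 4: reach Drammen.
Found Drammen.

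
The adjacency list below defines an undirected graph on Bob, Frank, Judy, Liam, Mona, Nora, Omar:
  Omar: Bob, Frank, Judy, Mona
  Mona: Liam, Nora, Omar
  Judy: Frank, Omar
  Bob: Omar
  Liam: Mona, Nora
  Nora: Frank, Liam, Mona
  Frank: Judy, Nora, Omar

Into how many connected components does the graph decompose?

1

From Bob: component {Bob, Frank, Judy, Liam, Mona, Nora, Omar}.
That's 1 component.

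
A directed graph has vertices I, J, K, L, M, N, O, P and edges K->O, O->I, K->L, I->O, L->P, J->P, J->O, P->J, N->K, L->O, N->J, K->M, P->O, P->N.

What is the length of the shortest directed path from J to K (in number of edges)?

3

Distance 0: J.
Distance 1: O, P.
Distance 2: I, N.
Distance 3: K — contains K.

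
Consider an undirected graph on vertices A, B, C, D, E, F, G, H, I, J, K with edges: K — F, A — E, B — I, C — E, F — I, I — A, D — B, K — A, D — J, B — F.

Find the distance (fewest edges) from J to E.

5

Distance 0: J.
Distance 1: D.
Distance 2: B.
Distance 3: F, I.
Distance 4: A, K.
Distance 5: E — contains E.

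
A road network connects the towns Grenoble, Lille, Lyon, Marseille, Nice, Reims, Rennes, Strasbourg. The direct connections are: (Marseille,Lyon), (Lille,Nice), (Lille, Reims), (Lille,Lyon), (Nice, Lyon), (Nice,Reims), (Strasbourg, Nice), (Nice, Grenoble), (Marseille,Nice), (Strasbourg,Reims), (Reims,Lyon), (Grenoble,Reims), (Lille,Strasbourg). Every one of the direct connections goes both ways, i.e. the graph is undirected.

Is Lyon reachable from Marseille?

Yes

Explore from Marseille.
Distance 1: reach Lyon, Nice.
Found Lyon.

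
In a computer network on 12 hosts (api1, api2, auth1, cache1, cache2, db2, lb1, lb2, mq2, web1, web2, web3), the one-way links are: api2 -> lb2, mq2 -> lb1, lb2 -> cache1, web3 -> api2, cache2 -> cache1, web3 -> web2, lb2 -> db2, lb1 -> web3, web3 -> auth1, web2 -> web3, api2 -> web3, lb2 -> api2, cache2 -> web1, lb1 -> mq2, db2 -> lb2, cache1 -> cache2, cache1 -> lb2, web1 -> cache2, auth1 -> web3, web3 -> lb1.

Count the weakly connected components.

From api1: component {api1}.
From api2: component {api2, auth1, cache1, cache2, db2, lb1, lb2, mq2, web1, web2, web3}.
That's 2 components.

2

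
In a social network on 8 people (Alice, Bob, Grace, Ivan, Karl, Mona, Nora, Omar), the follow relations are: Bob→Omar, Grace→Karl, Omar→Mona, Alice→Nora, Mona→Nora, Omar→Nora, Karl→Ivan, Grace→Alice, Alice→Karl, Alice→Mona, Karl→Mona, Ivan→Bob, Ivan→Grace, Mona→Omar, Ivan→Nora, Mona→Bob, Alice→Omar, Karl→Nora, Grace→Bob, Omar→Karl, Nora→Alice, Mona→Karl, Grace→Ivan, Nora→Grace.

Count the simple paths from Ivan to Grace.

7

Ivan→Bob→Omar→Karl→Mona→Nora→Grace
Ivan→Bob→Omar→Karl→Nora→Grace
Ivan→Bob→Omar→Mona→Karl→Nora→Grace
Ivan→Bob→Omar→Mona→Nora→Grace
Ivan→Bob→Omar→Nora→Grace
Ivan→Grace
Ivan→Nora→Grace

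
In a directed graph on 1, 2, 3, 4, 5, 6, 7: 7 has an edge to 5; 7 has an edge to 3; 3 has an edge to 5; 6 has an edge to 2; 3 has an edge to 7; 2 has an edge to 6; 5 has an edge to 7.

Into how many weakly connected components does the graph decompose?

From 1: component {1}.
From 2: component {2, 6}.
From 3: component {3, 5, 7}.
From 4: component {4}.
That's 4 components.

4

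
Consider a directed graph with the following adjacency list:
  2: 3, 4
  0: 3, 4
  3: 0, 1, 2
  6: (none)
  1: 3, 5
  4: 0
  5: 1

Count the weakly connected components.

From 0: component {0, 1, 2, 3, 4, 5}.
From 6: component {6}.
That's 2 components.

2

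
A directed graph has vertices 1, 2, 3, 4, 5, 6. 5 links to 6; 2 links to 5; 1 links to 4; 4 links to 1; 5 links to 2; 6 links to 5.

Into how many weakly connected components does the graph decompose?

From 1: component {1, 4}.
From 2: component {2, 5, 6}.
From 3: component {3}.
That's 3 components.

3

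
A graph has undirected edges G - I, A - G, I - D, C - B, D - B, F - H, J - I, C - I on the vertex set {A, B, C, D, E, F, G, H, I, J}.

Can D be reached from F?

Explore from F.
Distance 1: reach H.
The search is exhausted without reaching D; it lies in a different component.

No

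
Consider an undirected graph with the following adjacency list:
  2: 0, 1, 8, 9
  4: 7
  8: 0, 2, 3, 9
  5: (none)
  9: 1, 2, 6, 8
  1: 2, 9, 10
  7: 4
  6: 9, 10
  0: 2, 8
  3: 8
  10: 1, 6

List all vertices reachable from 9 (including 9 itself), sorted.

Start at 9.
Its neighbours: 1, 2, 6, 8.
Then their neighbours: 0, 3, 10.
Nothing further is reachable.

0, 1, 2, 3, 6, 8, 9, 10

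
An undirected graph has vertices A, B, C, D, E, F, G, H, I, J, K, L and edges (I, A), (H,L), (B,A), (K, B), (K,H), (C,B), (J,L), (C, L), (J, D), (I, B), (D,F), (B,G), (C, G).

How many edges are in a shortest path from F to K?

Distance 0: F.
Distance 1: D.
Distance 2: J.
Distance 3: L.
Distance 4: C, H.
Distance 5: B, G, K — contains K.

5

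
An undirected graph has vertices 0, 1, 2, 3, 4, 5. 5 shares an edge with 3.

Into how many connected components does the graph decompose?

From 0: component {0}.
From 1: component {1}.
From 2: component {2}.
From 3: component {3, 5}.
From 4: component {4}.
That's 5 components.

5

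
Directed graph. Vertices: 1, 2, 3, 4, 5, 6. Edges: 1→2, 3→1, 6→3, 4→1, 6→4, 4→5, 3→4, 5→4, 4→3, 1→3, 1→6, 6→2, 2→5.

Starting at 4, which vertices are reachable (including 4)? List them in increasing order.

Start at 4.
Its neighbours: 1, 3, 5.
Then their neighbours: 2, 6.
Every vertex is now reached.

1, 2, 3, 4, 5, 6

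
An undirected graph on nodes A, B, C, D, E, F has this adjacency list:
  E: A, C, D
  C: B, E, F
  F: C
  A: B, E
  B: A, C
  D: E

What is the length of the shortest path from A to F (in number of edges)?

Distance 0: A.
Distance 1: B, E.
Distance 2: C, D.
Distance 3: F — contains F.

3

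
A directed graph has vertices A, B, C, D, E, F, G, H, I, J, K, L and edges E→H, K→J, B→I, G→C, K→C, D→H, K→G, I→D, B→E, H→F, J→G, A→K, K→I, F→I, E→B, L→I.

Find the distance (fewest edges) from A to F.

5

Distance 0: A.
Distance 1: K.
Distance 2: C, G, I, J.
Distance 3: D.
Distance 4: H.
Distance 5: F — contains F.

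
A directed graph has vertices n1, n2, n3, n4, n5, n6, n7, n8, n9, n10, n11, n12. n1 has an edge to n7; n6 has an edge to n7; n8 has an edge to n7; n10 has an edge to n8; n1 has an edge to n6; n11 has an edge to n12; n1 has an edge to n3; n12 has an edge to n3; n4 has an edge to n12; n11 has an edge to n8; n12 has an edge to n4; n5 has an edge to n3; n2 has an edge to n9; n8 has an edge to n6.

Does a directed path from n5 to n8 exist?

Explore from n5.
Distance 1: reach n3.
The search from n5 is exhausted; no directed path reaches n8.

No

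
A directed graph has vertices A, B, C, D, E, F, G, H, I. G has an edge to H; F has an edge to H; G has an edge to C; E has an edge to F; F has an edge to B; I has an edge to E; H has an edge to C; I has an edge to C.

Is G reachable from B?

No

B has no outgoing edges, so nothing is reachable from it.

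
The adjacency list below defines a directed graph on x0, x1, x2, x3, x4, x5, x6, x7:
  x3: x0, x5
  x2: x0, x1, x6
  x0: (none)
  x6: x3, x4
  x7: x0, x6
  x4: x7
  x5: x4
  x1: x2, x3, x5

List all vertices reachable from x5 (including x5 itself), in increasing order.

Start at x5.
Its neighbours: x4.
Then their neighbours: x7.
Then next layer: x0, x6.
Then next layer: x3.
Nothing further is reachable.

x0, x3, x4, x5, x6, x7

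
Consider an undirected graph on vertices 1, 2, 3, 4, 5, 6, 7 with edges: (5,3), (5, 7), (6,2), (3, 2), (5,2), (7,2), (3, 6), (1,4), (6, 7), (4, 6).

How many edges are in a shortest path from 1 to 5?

4

Distance 0: 1.
Distance 1: 4.
Distance 2: 6.
Distance 3: 2, 3, 7.
Distance 4: 5 — contains 5.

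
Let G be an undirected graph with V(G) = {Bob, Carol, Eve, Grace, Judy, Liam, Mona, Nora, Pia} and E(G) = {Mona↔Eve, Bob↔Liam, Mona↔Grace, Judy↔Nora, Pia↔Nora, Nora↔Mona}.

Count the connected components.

From Bob: component {Bob, Liam}.
From Carol: component {Carol}.
From Eve: component {Eve, Grace, Judy, Mona, Nora, Pia}.
That's 3 components.

3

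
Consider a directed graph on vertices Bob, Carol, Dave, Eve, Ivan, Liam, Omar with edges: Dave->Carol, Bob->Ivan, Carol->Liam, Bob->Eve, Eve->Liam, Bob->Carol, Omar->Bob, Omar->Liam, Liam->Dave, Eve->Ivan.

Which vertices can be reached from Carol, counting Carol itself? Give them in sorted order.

Start at Carol.
Its neighbours: Liam.
Then their neighbours: Dave.
Nothing further is reachable.

Carol, Dave, Liam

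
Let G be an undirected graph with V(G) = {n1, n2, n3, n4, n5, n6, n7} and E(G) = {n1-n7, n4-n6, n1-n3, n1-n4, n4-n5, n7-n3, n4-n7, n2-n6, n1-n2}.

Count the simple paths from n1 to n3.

n1–n2–n6–n4–n7–n3
n1–n3
n1–n4–n7–n3
n1–n7–n3

4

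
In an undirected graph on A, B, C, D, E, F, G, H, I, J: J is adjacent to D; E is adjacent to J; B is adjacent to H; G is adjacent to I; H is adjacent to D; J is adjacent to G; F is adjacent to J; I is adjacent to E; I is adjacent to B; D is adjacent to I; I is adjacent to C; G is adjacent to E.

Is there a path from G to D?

Explore from G.
Distance 1: reach E, I, J.
Distance 2: reach B, C, D, F.
Found D.

Yes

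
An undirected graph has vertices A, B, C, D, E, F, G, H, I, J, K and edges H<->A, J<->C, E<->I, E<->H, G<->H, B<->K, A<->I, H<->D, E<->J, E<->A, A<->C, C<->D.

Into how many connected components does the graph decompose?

From A: component {A, C, D, E, G, H, I, J}.
From B: component {B, K}.
From F: component {F}.
That's 3 components.

3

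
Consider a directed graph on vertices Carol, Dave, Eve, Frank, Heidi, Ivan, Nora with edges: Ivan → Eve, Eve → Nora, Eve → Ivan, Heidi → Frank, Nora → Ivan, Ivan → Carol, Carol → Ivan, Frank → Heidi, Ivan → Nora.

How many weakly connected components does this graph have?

From Carol: component {Carol, Eve, Ivan, Nora}.
From Dave: component {Dave}.
From Frank: component {Frank, Heidi}.
That's 3 components.

3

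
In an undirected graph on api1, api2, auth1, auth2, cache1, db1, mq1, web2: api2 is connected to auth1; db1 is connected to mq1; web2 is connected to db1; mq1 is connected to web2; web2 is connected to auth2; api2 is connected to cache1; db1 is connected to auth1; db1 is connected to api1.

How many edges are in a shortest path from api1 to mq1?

2

Distance 0: api1.
Distance 1: db1.
Distance 2: auth1, mq1, web2 — contains mq1.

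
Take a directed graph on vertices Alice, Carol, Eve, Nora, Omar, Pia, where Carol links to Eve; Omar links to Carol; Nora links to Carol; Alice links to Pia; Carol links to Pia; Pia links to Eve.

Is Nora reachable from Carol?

Explore from Carol.
Distance 1: reach Eve, Pia.
The search from Carol is exhausted; no directed path reaches Nora.

No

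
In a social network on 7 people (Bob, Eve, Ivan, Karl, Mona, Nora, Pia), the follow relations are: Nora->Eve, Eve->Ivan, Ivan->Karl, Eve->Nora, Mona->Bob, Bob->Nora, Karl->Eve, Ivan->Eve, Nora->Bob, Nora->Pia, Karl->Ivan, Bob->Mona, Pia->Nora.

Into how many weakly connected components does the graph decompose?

1

From Bob: component {Bob, Eve, Ivan, Karl, Mona, Nora, Pia}.
That's 1 component.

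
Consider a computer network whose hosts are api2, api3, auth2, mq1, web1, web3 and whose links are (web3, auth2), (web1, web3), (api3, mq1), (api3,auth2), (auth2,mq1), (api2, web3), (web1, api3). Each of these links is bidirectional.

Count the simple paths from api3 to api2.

3

api3–auth2–web3–api2
api3–mq1–auth2–web3–api2
api3–web1–web3–api2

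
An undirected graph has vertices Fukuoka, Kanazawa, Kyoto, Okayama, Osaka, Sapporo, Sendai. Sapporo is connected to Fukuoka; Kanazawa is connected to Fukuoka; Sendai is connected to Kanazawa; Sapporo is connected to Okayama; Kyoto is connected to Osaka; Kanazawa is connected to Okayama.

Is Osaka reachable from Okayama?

No

Explore from Okayama.
Distance 1: reach Kanazawa, Sapporo.
Distance 2: reach Fukuoka, Sendai.
The search is exhausted without reaching Osaka; it lies in a different component.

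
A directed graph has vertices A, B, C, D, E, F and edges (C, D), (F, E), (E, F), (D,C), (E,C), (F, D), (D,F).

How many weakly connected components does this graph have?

From A: component {A}.
From B: component {B}.
From C: component {C, D, E, F}.
That's 3 components.

3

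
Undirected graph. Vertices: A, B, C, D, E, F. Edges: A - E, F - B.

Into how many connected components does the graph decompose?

4

From A: component {A, E}.
From B: component {B, F}.
From C: component {C}.
From D: component {D}.
That's 4 components.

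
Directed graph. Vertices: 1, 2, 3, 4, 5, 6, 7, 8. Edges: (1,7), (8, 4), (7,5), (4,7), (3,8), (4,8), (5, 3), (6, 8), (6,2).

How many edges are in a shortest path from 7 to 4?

Distance 0: 7.
Distance 1: 5.
Distance 2: 3.
Distance 3: 8.
Distance 4: 4 — contains 4.

4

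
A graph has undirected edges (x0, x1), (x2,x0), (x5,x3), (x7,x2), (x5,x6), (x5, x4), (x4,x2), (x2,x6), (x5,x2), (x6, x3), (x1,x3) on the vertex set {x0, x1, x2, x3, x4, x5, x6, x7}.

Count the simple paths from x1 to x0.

x1–x0
x1–x3–x5–x2–x0
x1–x3–x5–x4–x2–x0
x1–x3–x5–x6–x2–x0
x1–x3–x6–x2–x0
x1–x3–x6–x5–x2–x0
x1–x3–x6–x5–x4–x2–x0

7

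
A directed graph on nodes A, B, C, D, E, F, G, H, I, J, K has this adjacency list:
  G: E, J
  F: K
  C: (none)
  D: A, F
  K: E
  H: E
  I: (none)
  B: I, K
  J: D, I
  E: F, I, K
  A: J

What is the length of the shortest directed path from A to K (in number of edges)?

4

Distance 0: A.
Distance 1: J.
Distance 2: D, I.
Distance 3: F.
Distance 4: K — contains K.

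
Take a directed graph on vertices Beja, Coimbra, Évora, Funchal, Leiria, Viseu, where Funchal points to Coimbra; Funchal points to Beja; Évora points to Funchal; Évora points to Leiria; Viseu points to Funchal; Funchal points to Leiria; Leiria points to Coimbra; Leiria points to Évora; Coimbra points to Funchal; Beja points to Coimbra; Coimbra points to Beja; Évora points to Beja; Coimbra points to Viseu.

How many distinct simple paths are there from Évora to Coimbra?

5

Évora→Beja→Coimbra
Évora→Funchal→Beja→Coimbra
Évora→Funchal→Coimbra
Évora→Funchal→Leiria→Coimbra
Évora→Leiria→Coimbra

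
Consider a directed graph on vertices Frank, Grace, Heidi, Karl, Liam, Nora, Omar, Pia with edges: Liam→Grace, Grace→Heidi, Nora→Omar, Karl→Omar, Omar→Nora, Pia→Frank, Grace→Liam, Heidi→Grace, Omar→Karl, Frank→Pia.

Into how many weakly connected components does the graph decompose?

3

From Frank: component {Frank, Pia}.
From Grace: component {Grace, Heidi, Liam}.
From Karl: component {Karl, Nora, Omar}.
That's 3 components.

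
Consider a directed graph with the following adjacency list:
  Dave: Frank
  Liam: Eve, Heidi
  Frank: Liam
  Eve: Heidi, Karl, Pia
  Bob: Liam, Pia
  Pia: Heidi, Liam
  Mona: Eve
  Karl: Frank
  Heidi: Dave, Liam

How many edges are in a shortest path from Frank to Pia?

Distance 0: Frank.
Distance 1: Liam.
Distance 2: Eve, Heidi.
Distance 3: Dave, Karl, Pia — contains Pia.

3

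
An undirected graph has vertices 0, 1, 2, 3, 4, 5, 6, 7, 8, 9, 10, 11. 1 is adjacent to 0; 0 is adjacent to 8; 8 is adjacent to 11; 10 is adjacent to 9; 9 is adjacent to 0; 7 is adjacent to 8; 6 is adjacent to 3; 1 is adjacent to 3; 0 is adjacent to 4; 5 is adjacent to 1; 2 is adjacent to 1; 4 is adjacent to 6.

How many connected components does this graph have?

1

From 0: component {0, 1, 2, 3, 4, 5, 6, 7, 8, 9, 10, 11}.
That's 1 component.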